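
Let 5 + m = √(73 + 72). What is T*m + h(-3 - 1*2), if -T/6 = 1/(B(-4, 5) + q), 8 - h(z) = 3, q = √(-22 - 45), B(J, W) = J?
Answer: 5 - 6*(5 - √145)/(4 - I*√67) ≈ 7.0361 + 4.1666*I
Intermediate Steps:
q = I*√67 (q = √(-67) = I*√67 ≈ 8.1853*I)
h(z) = 5 (h(z) = 8 - 1*3 = 8 - 3 = 5)
T = -6/(-4 + I*√67) ≈ 0.28916 + 0.59171*I
m = -5 + √145 (m = -5 + √(73 + 72) = -5 + √145 ≈ 7.0416)
T*m + h(-3 - 1*2) = (24/83 + 6*I*√67/83)*(-5 + √145) + 5 = (-5 + √145)*(24/83 + 6*I*√67/83) + 5 = 5 + (-5 + √145)*(24/83 + 6*I*√67/83)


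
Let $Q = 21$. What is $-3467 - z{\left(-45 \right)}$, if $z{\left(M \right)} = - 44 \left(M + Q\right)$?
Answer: $-4523$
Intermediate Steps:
$z{\left(M \right)} = -924 - 44 M$ ($z{\left(M \right)} = - 44 \left(M + 21\right) = - 44 \left(21 + M\right) = -924 - 44 M$)
$-3467 - z{\left(-45 \right)} = -3467 - \left(-924 - -1980\right) = -3467 - \left(-924 + 1980\right) = -3467 - 1056 = -4523$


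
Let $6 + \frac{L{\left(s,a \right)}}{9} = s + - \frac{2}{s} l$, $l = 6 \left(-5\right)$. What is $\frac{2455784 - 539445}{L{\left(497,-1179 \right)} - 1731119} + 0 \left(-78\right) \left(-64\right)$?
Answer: $- \frac{952420483}{858169360} \approx -1.1098$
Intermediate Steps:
$l = -30$
$L{\left(s,a \right)} = -54 + 9 s + \frac{540}{s}$ ($L{\left(s,a \right)} = -54 + 9 \left(s + - \frac{2}{s} \left(-30\right)\right) = -54 + 9 \left(s + \frac{60}{s}\right) = -54 + \left(9 s + \frac{540}{s}\right) = -54 + 9 s + \frac{540}{s}$)
$\frac{2455784 - 539445}{L{\left(497,-1179 \right)} - 1731119} + 0 \left(-78\right) \left(-64\right) = \frac{2455784 - 539445}{\left(-54 + 9 \cdot 497 + \frac{540}{497}\right) - 1731119} + 0 \left(-78\right) \left(-64\right) = \frac{1916339}{\left(-54 + 4473 + 540 \cdot \frac{1}{497}\right) - 1731119} + 0 \left(-64\right) = \frac{1916339}{\left(-54 + 4473 + \frac{540}{497}\right) - 1731119} + 0 = \frac{1916339}{\frac{2196783}{497} - 1731119} + 0 = \frac{1916339}{- \frac{858169360}{497}} + 0 = 1916339 \left(- \frac{497}{858169360}\right) + 0 = - \frac{952420483}{858169360} + 0 = - \frac{952420483}{858169360}$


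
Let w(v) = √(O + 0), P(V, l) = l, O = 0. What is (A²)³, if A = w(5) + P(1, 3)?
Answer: 729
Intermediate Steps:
w(v) = 0 (w(v) = √(0 + 0) = √0 = 0)
A = 3 (A = 0 + 3 = 3)
(A²)³ = (3²)³ = 9³ = 729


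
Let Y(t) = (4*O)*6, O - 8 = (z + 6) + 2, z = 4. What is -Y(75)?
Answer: -480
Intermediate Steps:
O = 20 (O = 8 + ((4 + 6) + 2) = 8 + (10 + 2) = 8 + 12 = 20)
Y(t) = 480 (Y(t) = (4*20)*6 = 80*6 = 480)
-Y(75) = -1*480 = -480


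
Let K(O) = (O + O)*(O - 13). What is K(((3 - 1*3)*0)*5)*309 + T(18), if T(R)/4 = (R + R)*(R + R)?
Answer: 5184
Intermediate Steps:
T(R) = 16*R**2 (T(R) = 4*((R + R)*(R + R)) = 4*((2*R)*(2*R)) = 4*(4*R**2) = 16*R**2)
K(O) = 2*O*(-13 + O) (K(O) = (2*O)*(-13 + O) = 2*O*(-13 + O))
K(((3 - 1*3)*0)*5)*309 + T(18) = (2*(((3 - 1*3)*0)*5)*(-13 + ((3 - 1*3)*0)*5))*309 + 16*18**2 = (2*(((3 - 3)*0)*5)*(-13 + ((3 - 3)*0)*5))*309 + 16*324 = (2*((0*0)*5)*(-13 + (0*0)*5))*309 + 5184 = (2*(0*5)*(-13 + 0*5))*309 + 5184 = (2*0*(-13 + 0))*309 + 5184 = (2*0*(-13))*309 + 5184 = 0*309 + 5184 = 0 + 5184 = 5184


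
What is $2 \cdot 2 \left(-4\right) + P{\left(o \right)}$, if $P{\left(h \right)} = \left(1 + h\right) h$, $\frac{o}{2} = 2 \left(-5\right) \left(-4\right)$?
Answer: $6464$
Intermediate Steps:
$o = 80$ ($o = 2 \cdot 2 \left(-5\right) \left(-4\right) = 2 \left(\left(-10\right) \left(-4\right)\right) = 2 \cdot 40 = 80$)
$P{\left(h \right)} = h \left(1 + h\right)$
$2 \cdot 2 \left(-4\right) + P{\left(o \right)} = 2 \cdot 2 \left(-4\right) + 80 \left(1 + 80\right) = 4 \left(-4\right) + 80 \cdot 81 = -16 + 6480 = 6464$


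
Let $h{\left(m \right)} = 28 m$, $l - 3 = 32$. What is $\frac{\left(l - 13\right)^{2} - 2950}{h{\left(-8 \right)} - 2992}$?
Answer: $\frac{411}{536} \approx 0.76679$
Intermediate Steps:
$l = 35$ ($l = 3 + 32 = 35$)
$\frac{\left(l - 13\right)^{2} - 2950}{h{\left(-8 \right)} - 2992} = \frac{\left(35 - 13\right)^{2} - 2950}{28 \left(-8\right) - 2992} = \frac{22^{2} - 2950}{-224 - 2992} = \frac{484 - 2950}{-3216} = \left(-2466\right) \left(- \frac{1}{3216}\right) = \frac{411}{536}$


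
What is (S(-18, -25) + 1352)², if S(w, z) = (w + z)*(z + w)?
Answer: 10246401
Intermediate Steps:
S(w, z) = (w + z)² (S(w, z) = (w + z)*(w + z) = (w + z)²)
(S(-18, -25) + 1352)² = ((-18 - 25)² + 1352)² = ((-43)² + 1352)² = (1849 + 1352)² = 3201² = 10246401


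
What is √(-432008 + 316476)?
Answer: 2*I*√28883 ≈ 339.9*I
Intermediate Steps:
√(-432008 + 316476) = √(-115532) = 2*I*√28883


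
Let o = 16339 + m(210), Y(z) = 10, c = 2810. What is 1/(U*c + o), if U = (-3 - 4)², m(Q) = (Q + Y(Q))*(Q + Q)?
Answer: 1/246429 ≈ 4.0580e-6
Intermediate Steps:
m(Q) = 2*Q*(10 + Q) (m(Q) = (Q + 10)*(Q + Q) = (10 + Q)*(2*Q) = 2*Q*(10 + Q))
U = 49 (U = (-7)² = 49)
o = 108739 (o = 16339 + 2*210*(10 + 210) = 16339 + 2*210*220 = 16339 + 92400 = 108739)
1/(U*c + o) = 1/(49*2810 + 108739) = 1/(137690 + 108739) = 1/246429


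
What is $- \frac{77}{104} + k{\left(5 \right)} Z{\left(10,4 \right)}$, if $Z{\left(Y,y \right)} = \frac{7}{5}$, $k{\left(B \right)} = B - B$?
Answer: $- \frac{77}{104} \approx -0.74039$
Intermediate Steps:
$k{\left(B \right)} = 0$
$Z{\left(Y,y \right)} = \frac{7}{5}$ ($Z{\left(Y,y \right)} = 7 \cdot \frac{1}{5} = \frac{7}{5}$)
$- \frac{77}{104} + k{\left(5 \right)} Z{\left(10,4 \right)} = - \frac{77}{104} + 0 \cdot \frac{7}{5} = \left(-77\right) \frac{1}{104} + 0 = - \frac{77}{104} + 0 = - \frac{77}{104}$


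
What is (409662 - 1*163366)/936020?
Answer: 3622/13765 ≈ 0.26313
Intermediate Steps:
(409662 - 1*163366)/936020 = (409662 - 163366)*(1/936020) = 246296*(1/936020) = 3622/13765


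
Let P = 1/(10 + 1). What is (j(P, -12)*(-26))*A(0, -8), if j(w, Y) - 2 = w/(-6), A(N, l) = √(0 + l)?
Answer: -3406*I*√2/33 ≈ -145.96*I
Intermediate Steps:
A(N, l) = √l
P = 1/11 ≈ 0.090909
j(w, Y) = 2 - w/6 (j(w, Y) = 2 + w/(-6) = 2 + w*(-⅙) = 2 - w/6)
(j(P, -12)*(-26))*A(0, -8) = ((2 - ⅙*1/11)*(-26))*√(-8) = ((2 - 1/66)*(-26))*(2*I*√2) = ((131/66)*(-26))*(2*I*√2) = -3406*I*√2/33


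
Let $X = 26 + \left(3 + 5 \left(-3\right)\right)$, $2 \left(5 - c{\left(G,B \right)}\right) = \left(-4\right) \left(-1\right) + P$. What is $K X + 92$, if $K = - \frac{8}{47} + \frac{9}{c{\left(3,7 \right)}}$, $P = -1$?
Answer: $\frac{5904}{47} \approx 125.62$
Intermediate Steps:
$c{\left(G,B \right)} = \frac{7}{2}$ ($c{\left(G,B \right)} = 5 - \frac{\left(-4\right) \left(-1\right) - 1}{2} = 5 - \frac{4 - 1}{2} = 5 - \frac{3}{2} = \frac{7}{2}$)
$K = \frac{790}{329}$ ($K = - \frac{8}{47} + \frac{9}{\frac{7}{2}} = \left(-8\right) \frac{1}{47} + 9 \cdot \frac{2}{7} = - \frac{8}{47} + \frac{18}{7} = \frac{790}{329} \approx 2.4012$)
$X = 14$ ($X = 26 + \left(3 - 15\right) = 26 - 12 = 14$)
$K X + 92 = \frac{790}{329} \cdot 14 + 92 = \frac{1580}{47} + 92 = \frac{5904}{47}$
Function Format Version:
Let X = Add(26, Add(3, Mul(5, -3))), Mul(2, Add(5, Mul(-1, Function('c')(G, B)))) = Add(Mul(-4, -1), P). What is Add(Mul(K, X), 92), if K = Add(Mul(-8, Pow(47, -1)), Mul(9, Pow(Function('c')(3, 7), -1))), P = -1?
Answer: Rational(5904, 47) ≈ 125.62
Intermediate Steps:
Function('c')(G, B) = Rational(7, 2) (Function('c')(G, B) = Add(5, Mul(Rational(-1, 2), Add(Mul(-4, -1), -1))) = Add(5, Mul(Rational(-1, 2), Add(4, -1))) = Add(5, Mul(Rational(-1, 2), 3)) = Add(5, Rational(-3, 2)) = Rational(7, 2))
K = Rational(790, 329) (K = Add(Mul(-8, Pow(47, -1)), Mul(9, Pow(Rational(7, 2), -1))) = Add(Mul(-8, Rational(1, 47)), Mul(9, Rational(2, 7))) = Add(Rational(-8, 47), Rational(18, 7)) = Rational(790, 329) ≈ 2.4012)
X = 14 (X = Add(26, Add(3, -15)) = Add(26, -12) = 14)
Add(Mul(K, X), 92) = Add(Mul(Rational(790, 329), 14), 92) = Add(Rational(1580, 47), 92) = Rational(5904, 47)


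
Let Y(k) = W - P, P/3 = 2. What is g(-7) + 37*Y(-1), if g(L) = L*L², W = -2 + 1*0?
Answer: -639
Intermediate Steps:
W = -2 (W = -2 + 0 = -2)
P = 6 (P = 3*2 = 6)
Y(k) = -8 (Y(k) = -2 - 1*6 = -2 - 6 = -8)
g(L) = L³
g(-7) + 37*Y(-1) = (-7)³ + 37*(-8) = -343 - 296 = -639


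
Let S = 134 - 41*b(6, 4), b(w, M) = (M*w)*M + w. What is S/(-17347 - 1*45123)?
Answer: 2024/31235 ≈ 0.064799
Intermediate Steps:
b(w, M) = w + w*M² (b(w, M) = w*M² + w = w + w*M²)
S = -4048 (S = 134 - 246*(1 + 4²) = 134 - 246*(1 + 16) = 134 - 246*17 = 134 - 41*102 = 134 - 4182 = -4048)
S/(-17347 - 1*45123) = -4048/(-17347 - 1*45123) = -4048/(-17347 - 45123) = -4048/(-62470) = -4048*(-1/62470) = 2024/31235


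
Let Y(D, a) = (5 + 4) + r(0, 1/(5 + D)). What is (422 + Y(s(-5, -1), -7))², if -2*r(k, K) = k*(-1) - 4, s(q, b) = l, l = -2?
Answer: 187489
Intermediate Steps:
s(q, b) = -2
r(k, K) = 2 + k/2 (r(k, K) = -(k*(-1) - 4)/2 = -(-k - 4)/2 = -(-4 - k)/2 = 2 + k/2)
Y(D, a) = 11 (Y(D, a) = (5 + 4) + (2 + (½)*0) = 9 + (2 + 0) = 9 + 2 = 11)
(422 + Y(s(-5, -1), -7))² = (422 + 11)² = 433² = 187489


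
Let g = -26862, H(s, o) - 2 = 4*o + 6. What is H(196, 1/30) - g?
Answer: 403052/15 ≈ 26870.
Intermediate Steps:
H(s, o) = 8 + 4*o (H(s, o) = 2 + (4*o + 6) = 2 + (6 + 4*o) = 8 + 4*o)
H(196, 1/30) - g = (8 + 4/30) - 1*(-26862) = (8 + 4*(1/30)) + 26862 = (8 + 2/15) + 26862 = 122/15 + 26862 = 403052/15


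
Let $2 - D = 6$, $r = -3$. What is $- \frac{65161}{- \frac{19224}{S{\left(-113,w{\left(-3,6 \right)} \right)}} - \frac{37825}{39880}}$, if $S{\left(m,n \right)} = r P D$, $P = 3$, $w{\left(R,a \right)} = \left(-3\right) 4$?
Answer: $\frac{519724136}{4266749} \approx 121.81$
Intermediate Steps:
$w{\left(R,a \right)} = -12$
$D = -4$ ($D = 2 - 6 = -4$)
$S{\left(m,n \right)} = 36$ ($S{\left(m,n \right)} = \left(-3\right) 3 \left(-4\right) = \left(-9\right) \left(-4\right) = 36$)
$- \frac{65161}{- \frac{19224}{S{\left(-113,w{\left(-3,6 \right)} \right)}} - \frac{37825}{39880}} = - \frac{65161}{- \frac{19224}{36} - \frac{37825}{39880}} = - \frac{65161}{\left(-19224\right) \frac{1}{36} - \frac{7565}{7976}} = - \frac{65161}{-534 - \frac{7565}{7976}} = - \frac{65161}{- \frac{4266749}{7976}} = \left(-65161\right) \left(- \frac{7976}{4266749}\right) = \frac{519724136}{4266749}$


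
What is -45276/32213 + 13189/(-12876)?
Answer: -1007831033/414774588 ≈ -2.4298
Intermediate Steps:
-45276/32213 + 13189/(-12876) = -45276*1/32213 + 13189*(-1/12876) = -45276/32213 - 13189/12876 = -1007831033/414774588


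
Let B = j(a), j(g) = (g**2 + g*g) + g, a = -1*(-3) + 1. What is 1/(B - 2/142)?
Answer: 71/2555 ≈ 0.027789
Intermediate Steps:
a = 4 (a = 3 + 1 = 4)
j(g) = g + 2*g**2 (j(g) = (g**2 + g**2) + g = 2*g**2 + g = g + 2*g**2)
B = 36 (B = 4*(1 + 2*4) = 4*(1 + 8) = 4*9 = 36)
1/(B - 2/142) = 1/(36 - 2/142) = 1/(36 - 2*1/142) = 1/(36 - 1/71) = 1/(2555/71) = 71/2555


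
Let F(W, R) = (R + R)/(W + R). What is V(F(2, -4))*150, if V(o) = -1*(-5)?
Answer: 750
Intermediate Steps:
F(W, R) = 2*R/(R + W) (F(W, R) = (2*R)/(R + W) = 2*R/(R + W))
V(o) = 5
V(F(2, -4))*150 = 5*150 = 750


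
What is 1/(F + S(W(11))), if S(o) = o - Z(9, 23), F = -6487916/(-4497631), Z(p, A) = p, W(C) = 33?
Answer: 4497631/114431060 ≈ 0.039304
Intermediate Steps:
F = 6487916/4497631 (F = -6487916*(-1/4497631) = 6487916/4497631 ≈ 1.4425)
S(o) = -9 + o (S(o) = o - 1*9 = o - 9 = -9 + o)
1/(F + S(W(11))) = 1/(6487916/4497631 + (-9 + 33)) = 1/(6487916/4497631 + 24) = 1/(114431060/4497631) = 4497631/114431060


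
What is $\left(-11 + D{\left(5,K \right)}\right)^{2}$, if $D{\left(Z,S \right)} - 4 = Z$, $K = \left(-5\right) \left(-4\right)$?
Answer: $4$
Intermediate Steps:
$K = 20$
$D{\left(Z,S \right)} = 4 + Z$
$\left(-11 + D{\left(5,K \right)}\right)^{2} = \left(-11 + \left(4 + 5\right)\right)^{2} = \left(-11 + 9\right)^{2} = \left(-2\right)^{2} = 4$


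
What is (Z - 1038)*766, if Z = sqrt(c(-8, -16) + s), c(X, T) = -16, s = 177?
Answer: -795108 + 766*sqrt(161) ≈ -7.8539e+5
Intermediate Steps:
Z = sqrt(161) (Z = sqrt(-16 + 177) = sqrt(161) ≈ 12.689)
(Z - 1038)*766 = (sqrt(161) - 1038)*766 = (-1038 + sqrt(161))*766 = -795108 + 766*sqrt(161)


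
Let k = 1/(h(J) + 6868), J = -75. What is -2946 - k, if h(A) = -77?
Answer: -20006287/6791 ≈ -2946.0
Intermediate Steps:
k = 1/6791 (k = 1/(-77 + 6868) = 1/6791 ≈ 0.00014725)
-2946 - k = -2946 - 1*1/6791 = -2946 - 1/6791 = -20006287/6791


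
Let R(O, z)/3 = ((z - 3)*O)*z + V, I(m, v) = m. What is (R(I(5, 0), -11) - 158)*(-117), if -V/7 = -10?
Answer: -276354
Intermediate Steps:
V = 70 (V = -7*(-10) = 70)
R(O, z) = 210 + 3*O*z*(-3 + z) (R(O, z) = 3*(((z - 3)*O)*z + 70) = 3*(((-3 + z)*O)*z + 70) = 3*((O*(-3 + z))*z + 70) = 3*(O*z*(-3 + z) + 70) = 3*(70 + O*z*(-3 + z)) = 210 + 3*O*z*(-3 + z))
(R(I(5, 0), -11) - 158)*(-117) = ((210 - 9*5*(-11) + 3*5*(-11)²) - 158)*(-117) = ((210 + 495 + 3*5*121) - 158)*(-117) = ((210 + 495 + 1815) - 158)*(-117) = (2520 - 158)*(-117) = 2362*(-117) = -276354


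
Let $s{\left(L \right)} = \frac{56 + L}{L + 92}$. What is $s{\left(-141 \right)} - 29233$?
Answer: $- \frac{1432332}{49} \approx -29231.0$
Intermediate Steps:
$s{\left(L \right)} = \frac{56 + L}{92 + L}$
$s{\left(-141 \right)} - 29233 = \frac{56 - 141}{92 - 141} - 29233 = \frac{1}{-49} \left(-85\right) - 29233 = \left(- \frac{1}{49}\right) \left(-85\right) - 29233 = \frac{85}{49} - 29233 = - \frac{1432332}{49}$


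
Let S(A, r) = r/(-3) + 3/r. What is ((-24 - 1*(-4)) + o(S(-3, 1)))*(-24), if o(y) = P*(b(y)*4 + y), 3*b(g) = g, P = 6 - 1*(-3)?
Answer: -864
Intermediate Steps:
P = 9 (P = 6 + 3 = 9)
b(g) = g/3
S(A, r) = 3/r - r/3 (S(A, r) = r*(-⅓) + 3/r = -r/3 + 3/r = 3/r - r/3)
o(y) = 21*y (o(y) = 9*((y/3)*4 + y) = 9*(4*y/3 + y) = 9*(7*y/3) = 21*y)
((-24 - 1*(-4)) + o(S(-3, 1)))*(-24) = ((-24 - 1*(-4)) + 21*(3/1 - ⅓*1))*(-24) = ((-24 + 4) + 21*(3*1 - ⅓))*(-24) = (-20 + 21*(3 - ⅓))*(-24) = (-20 + 21*(8/3))*(-24) = (-20 + 56)*(-24) = 36*(-24) = -864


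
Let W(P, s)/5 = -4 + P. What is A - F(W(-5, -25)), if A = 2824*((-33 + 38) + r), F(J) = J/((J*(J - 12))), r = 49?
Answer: 8692273/57 ≈ 1.5250e+5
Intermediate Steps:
W(P, s) = -20 + 5*P (W(P, s) = 5*(-4 + P) = -20 + 5*P)
F(J) = 1/(-12 + J) (F(J) = J/((J*(-12 + J))) = J*(1/(J*(-12 + J))) = 1/(-12 + J))
A = 152496 (A = 2824*((-33 + 38) + 49) = 2824*(5 + 49) = 2824*54 = 152496)
A - F(W(-5, -25)) = 152496 - 1/(-12 + (-20 + 5*(-5))) = 152496 - 1/(-12 + (-20 - 25)) = 152496 - 1/(-12 - 45) = 152496 - 1/(-57) = 152496 - 1*(-1/57) = 152496 + 1/57 = 8692273/57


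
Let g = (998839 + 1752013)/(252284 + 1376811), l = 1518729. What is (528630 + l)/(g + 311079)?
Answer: 256564793085/38983076489 ≈ 6.5814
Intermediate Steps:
g = 211604/125315 (g = 2750852/1629095 = 2750852*(1/1629095) = 211604/125315 ≈ 1.6886)
(528630 + l)/(g + 311079) = (528630 + 1518729)/(211604/125315 + 311079) = 2047359/(38983076489/125315) = 2047359*(125315/38983076489) = 256564793085/38983076489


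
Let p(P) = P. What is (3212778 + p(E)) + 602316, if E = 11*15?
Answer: 3815259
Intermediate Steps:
E = 165
(3212778 + p(E)) + 602316 = (3212778 + 165) + 602316 = 3212943 + 602316 = 3815259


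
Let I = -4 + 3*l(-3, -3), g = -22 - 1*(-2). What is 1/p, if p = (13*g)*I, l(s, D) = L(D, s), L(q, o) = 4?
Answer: -1/2080 ≈ -0.00048077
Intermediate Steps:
g = -20 (g = -22 + 2 = -20)
l(s, D) = 4
I = 8 (I = -4 + 3*4 = -4 + 12 = 8)
p = -2080 (p = (13*(-20))*8 = -260*8 = -2080)
1/p = 1/(-2080) = -1/2080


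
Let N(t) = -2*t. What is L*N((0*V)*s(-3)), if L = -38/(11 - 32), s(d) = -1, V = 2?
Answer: 0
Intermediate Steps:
L = 38/21 (L = -38/(-21) = -38*(-1/21) = 38/21 ≈ 1.8095)
L*N((0*V)*s(-3)) = 38*(-2*0*2*(-1))/21 = 38*(-0*(-1))/21 = 38*(-2*0)/21 = (38/21)*0 = 0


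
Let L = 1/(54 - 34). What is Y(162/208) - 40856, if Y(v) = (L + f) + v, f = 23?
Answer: -21232729/520 ≈ -40832.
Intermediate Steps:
L = 1/20 ≈ 0.050000
Y(v) = 461/20 + v (Y(v) = (1/20 + 23) + v = 461/20 + v)
Y(162/208) - 40856 = (461/20 + 162/208) - 40856 = (461/20 + 162*(1/208)) - 40856 = (461/20 + 81/104) - 40856 = 12391/520 - 40856 = -21232729/520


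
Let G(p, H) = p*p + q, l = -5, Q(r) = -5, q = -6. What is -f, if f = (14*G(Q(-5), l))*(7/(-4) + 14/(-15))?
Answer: 21413/30 ≈ 713.77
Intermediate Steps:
G(p, H) = -6 + p**2 (G(p, H) = p*p - 6 = p**2 - 6 = -6 + p**2)
f = -21413/30 (f = (14*(-6 + (-5)**2))*(7/(-4) + 14/(-15)) = (14*(-6 + 25))*(7*(-1/4) + 14*(-1/15)) = (14*19)*(-7/4 - 14/15) = 266*(-161/60) = -21413/30 ≈ -713.77)
-f = -1*(-21413/30) = 21413/30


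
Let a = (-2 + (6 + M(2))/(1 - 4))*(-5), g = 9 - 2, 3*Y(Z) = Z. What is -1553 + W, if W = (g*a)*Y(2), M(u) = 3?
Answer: -4309/3 ≈ -1436.3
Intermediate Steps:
Y(Z) = Z/3
g = 7
a = 25 (a = (-2 + (6 + 3)/(1 - 4))*(-5) = (-2 + 9/(-3))*(-5) = (-2 + 9*(-⅓))*(-5) = (-2 - 3)*(-5) = -5*(-5) = 25)
W = 350/3 (W = (7*25)*((⅓)*2) = 175*(⅔) = 350/3 ≈ 116.67)
-1553 + W = -1553 + 350/3 = -4309/3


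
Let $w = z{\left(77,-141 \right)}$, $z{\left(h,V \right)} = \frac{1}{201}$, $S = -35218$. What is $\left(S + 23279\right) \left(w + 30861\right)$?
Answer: $- \frac{74058357218}{201} \approx -3.6845 \cdot 10^{8}$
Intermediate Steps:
$z{\left(h,V \right)} = \frac{1}{201}$
$w = \frac{1}{201} \approx 0.0049751$
$\left(S + 23279\right) \left(w + 30861\right) = \left(-35218 + 23279\right) \left(\frac{1}{201} + 30861\right) = \left(-11939\right) \frac{6203062}{201} = - \frac{74058357218}{201}$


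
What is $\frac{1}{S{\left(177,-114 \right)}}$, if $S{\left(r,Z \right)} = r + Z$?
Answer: $\frac{1}{63} \approx 0.015873$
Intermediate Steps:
$S{\left(r,Z \right)} = Z + r$
$\frac{1}{S{\left(177,-114 \right)}} = \frac{1}{-114 + 177} = \frac{1}{63}$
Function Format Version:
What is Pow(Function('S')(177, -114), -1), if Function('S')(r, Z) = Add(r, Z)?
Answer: Rational(1, 63) ≈ 0.015873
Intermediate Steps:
Function('S')(r, Z) = Add(Z, r)
Pow(Function('S')(177, -114), -1) = Pow(Add(-114, 177), -1) = Pow(63, -1) = Rational(1, 63)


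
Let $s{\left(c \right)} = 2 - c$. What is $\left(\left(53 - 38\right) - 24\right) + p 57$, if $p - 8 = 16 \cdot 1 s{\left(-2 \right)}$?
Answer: $4095$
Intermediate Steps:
$p = 72$ ($p = 8 + 16 \cdot 1 \left(2 - -2\right) = 8 + 16 \cdot 1 \left(2 + 2\right) = 8 + 16 \cdot 1 \cdot 4 = 8 + 16 \cdot 4 = 8 + 64 = 72$)
$\left(\left(53 - 38\right) - 24\right) + p 57 = \left(\left(53 - 38\right) - 24\right) + 72 \cdot 57 = \left(15 - 24\right) + 4104 = -9 + 4104 = 4095$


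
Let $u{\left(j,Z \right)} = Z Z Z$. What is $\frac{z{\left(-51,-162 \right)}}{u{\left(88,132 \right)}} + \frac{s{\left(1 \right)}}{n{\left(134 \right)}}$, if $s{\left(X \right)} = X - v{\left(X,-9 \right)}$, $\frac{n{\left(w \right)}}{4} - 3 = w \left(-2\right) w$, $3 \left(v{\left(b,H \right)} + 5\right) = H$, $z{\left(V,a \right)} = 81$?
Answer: $- \frac{83937}{3058872256} \approx -2.7441 \cdot 10^{-5}$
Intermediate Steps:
$v{\left(b,H \right)} = -5 + \frac{H}{3}$
$u{\left(j,Z \right)} = Z^{3}$ ($u{\left(j,Z \right)} = Z^{2} Z = Z^{3}$)
$n{\left(w \right)} = 12 - 8 w^{2}$ ($n{\left(w \right)} = 12 + 4 w \left(-2\right) w = 12 + 4 - 2 w w = 12 + 4 \left(- 2 w^{2}\right) = 12 - 8 w^{2}$)
$s{\left(X \right)} = 8 + X$ ($s{\left(X \right)} = X - \left(-5 + \frac{1}{3} \left(-9\right)\right) = X - \left(-5 - 3\right) = X - -8 = X + 8 = 8 + X$)
$\frac{z{\left(-51,-162 \right)}}{u{\left(88,132 \right)}} + \frac{s{\left(1 \right)}}{n{\left(134 \right)}} = \frac{81}{132^{3}} + \frac{8 + 1}{12 - 8 \cdot 134^{2}} = \frac{81}{2299968} + \frac{9}{12 - 143648} = 81 \cdot \frac{1}{2299968} + \frac{9}{12 - 143648} = \frac{3}{85184} + \frac{9}{-143636} = \frac{3}{85184} + 9 \left(- \frac{1}{143636}\right) = \frac{3}{85184} - \frac{9}{143636} = - \frac{83937}{3058872256}$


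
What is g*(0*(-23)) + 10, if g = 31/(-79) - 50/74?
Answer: 10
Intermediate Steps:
g = -3122/2923 (g = 31*(-1/79) - 50*1/74 = -31/79 - 25/37 = -3122/2923 ≈ -1.0681)
g*(0*(-23)) + 10 = -0*(-23) + 10 = -3122/2923*0 + 10 = 0 + 10 = 10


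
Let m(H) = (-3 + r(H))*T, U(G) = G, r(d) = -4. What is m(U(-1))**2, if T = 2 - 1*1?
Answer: 49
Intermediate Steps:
T = 1 (T = 2 - 1 = 1)
m(H) = -7 (m(H) = (-3 - 4)*1 = -7*1 = -7)
m(U(-1))**2 = (-7)**2 = 49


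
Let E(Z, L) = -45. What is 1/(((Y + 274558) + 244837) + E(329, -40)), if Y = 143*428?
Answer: 1/580554 ≈ 1.7225e-6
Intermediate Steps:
Y = 61204
1/(((Y + 274558) + 244837) + E(329, -40)) = 1/(((61204 + 274558) + 244837) - 45) = 1/((335762 + 244837) - 45) = 1/(580599 - 45) = 1/580554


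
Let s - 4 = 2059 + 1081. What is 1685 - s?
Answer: -1459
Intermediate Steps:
s = 3144 (s = 4 + (2059 + 1081) = 4 + 3140 = 3144)
1685 - s = 1685 - 1*3144 = 1685 - 3144 = -1459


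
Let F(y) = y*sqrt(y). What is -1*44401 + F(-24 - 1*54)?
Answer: -44401 - 78*I*sqrt(78) ≈ -44401.0 - 688.88*I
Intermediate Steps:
F(y) = y**(3/2)
-1*44401 + F(-24 - 1*54) = -1*44401 + (-24 - 1*54)**(3/2) = -44401 + (-24 - 54)**(3/2) = -44401 + (-78)**(3/2) = -44401 - 78*I*sqrt(78)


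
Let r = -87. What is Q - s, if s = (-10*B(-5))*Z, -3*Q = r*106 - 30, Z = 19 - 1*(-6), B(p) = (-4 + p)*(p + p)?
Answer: 25584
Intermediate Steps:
B(p) = 2*p*(-4 + p) (B(p) = (-4 + p)*(2*p) = 2*p*(-4 + p))
Z = 25 (Z = 19 + 6 = 25)
Q = 3084 (Q = -(-87*106 - 30)/3 = -(-9222 - 30)/3 = -⅓*(-9252) = 3084)
s = -22500 (s = -20*(-5)*(-4 - 5)*25 = -20*(-5)*(-9)*25 = -10*90*25 = -900*25 = -22500)
Q - s = 3084 - 1*(-22500) = 3084 + 22500 = 25584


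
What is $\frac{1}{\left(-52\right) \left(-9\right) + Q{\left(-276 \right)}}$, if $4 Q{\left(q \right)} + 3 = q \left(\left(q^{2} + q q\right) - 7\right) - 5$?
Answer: $- \frac{1}{10511339} \approx -9.5135 \cdot 10^{-8}$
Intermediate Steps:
$Q{\left(q \right)} = -2 + \frac{q \left(-7 + 2 q^{2}\right)}{4}$ ($Q{\left(q \right)} = - \frac{3}{4} + \frac{q \left(\left(q^{2} + q q\right) - 7\right) - 5}{4} = - \frac{3}{4} + \frac{q \left(\left(q^{2} + q^{2}\right) - 7\right) - 5}{4} = - \frac{3}{4} + \frac{q \left(2 q^{2} - 7\right) - 5}{4} = - \frac{3}{4} + \frac{q \left(-7 + 2 q^{2}\right) - 5}{4} = - \frac{3}{4} + \frac{-5 + q \left(-7 + 2 q^{2}\right)}{4} = - \frac{3}{4} + \left(- \frac{5}{4} + \frac{q \left(-7 + 2 q^{2}\right)}{4}\right) = -2 + \frac{q \left(-7 + 2 q^{2}\right)}{4}$)
$\frac{1}{\left(-52\right) \left(-9\right) + Q{\left(-276 \right)}} = \frac{1}{\left(-52\right) \left(-9\right) - \left(-481 + 10512288\right)} = \frac{1}{468 + \left(-2 + \frac{1}{2} \left(-21024576\right) + 483\right)} = \frac{1}{468 - 10511807} = \frac{1}{-10511339} = - \frac{1}{10511339}$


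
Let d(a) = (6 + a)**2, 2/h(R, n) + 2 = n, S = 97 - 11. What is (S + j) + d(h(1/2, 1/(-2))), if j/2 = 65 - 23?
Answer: 4926/25 ≈ 197.04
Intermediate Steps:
S = 86
h(R, n) = 2/(-2 + n)
j = 84 (j = 2*(65 - 23) = 2*42 = 84)
(S + j) + d(h(1/2, 1/(-2))) = (86 + 84) + (6 + 2/(-2 + 1/(-2)))**2 = 170 + (6 + 2/(-2 - 1/2))**2 = 170 + (6 + 2/(-5/2))**2 = 170 + (6 + 2*(-2/5))**2 = 170 + (6 - 4/5)**2 = 170 + (26/5)**2 = 170 + 676/25 = 4926/25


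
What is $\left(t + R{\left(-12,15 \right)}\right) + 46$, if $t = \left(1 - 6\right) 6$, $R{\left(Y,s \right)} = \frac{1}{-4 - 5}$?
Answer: $\frac{143}{9} \approx 15.889$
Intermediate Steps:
$R{\left(Y,s \right)} = - \frac{1}{9}$ ($R{\left(Y,s \right)} = \frac{1}{-9} = - \frac{1}{9}$)
$t = -30$ ($t = \left(-5\right) 6 = -30$)
$\left(t + R{\left(-12,15 \right)}\right) + 46 = \left(-30 - \frac{1}{9}\right) + 46 = - \frac{271}{9} + 46 = \frac{143}{9}$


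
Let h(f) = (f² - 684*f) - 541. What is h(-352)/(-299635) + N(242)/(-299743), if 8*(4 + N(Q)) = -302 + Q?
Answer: -218284545061/179626987610 ≈ -1.2152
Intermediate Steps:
h(f) = -541 + f² - 684*f
N(Q) = -167/4 + Q/8 (N(Q) = -4 + (-302 + Q)/8 = -4 + (-151/4 + Q/8) = -167/4 + Q/8)
h(-352)/(-299635) + N(242)/(-299743) = (-541 + (-352)² - 684*(-352))/(-299635) + (-167/4 + (⅛)*242)/(-299743) = (-541 + 123904 + 240768)*(-1/299635) + (-167/4 + 121/4)*(-1/299743) = 364131*(-1/299635) - 23/2*(-1/299743) = -364131/299635 + 23/599486 = -218284545061/179626987610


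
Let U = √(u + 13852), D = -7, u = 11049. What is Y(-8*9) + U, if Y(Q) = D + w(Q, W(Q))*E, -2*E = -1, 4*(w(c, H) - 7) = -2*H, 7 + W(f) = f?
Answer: 65/4 + √24901 ≈ 174.05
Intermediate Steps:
W(f) = -7 + f
w(c, H) = 7 - H/2 (w(c, H) = 7 + (-2*H)/4 = 7 - H/2)
E = ½ (E = -½*(-1) = ½ ≈ 0.50000)
Y(Q) = -7/4 - Q/4 (Y(Q) = -7 + (7 - (-7 + Q)/2)*(½) = -7 + (7 + (7/2 - Q/2))*(½) = -7 + (21/2 - Q/2)*(½) = -7 + (21/4 - Q/4) = -7/4 - Q/4)
U = √24901 (U = √(11049 + 13852) = √24901 ≈ 157.80)
Y(-8*9) + U = (-7/4 - (-2)*9) + √24901 = (-7/4 - ¼*(-72)) + √24901 = (-7/4 + 18) + √24901 = 65/4 + √24901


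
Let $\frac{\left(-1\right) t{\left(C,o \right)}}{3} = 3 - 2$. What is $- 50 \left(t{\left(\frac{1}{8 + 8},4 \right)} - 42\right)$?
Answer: $2250$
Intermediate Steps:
$t{\left(C,o \right)} = -3$ ($t{\left(C,o \right)} = - 3 \left(3 - 2\right) = \left(-3\right) 1 = -3$)
$- 50 \left(t{\left(\frac{1}{8 + 8},4 \right)} - 42\right) = - 50 \left(-3 - 42\right) = \left(-50\right) \left(-45\right) = 2250$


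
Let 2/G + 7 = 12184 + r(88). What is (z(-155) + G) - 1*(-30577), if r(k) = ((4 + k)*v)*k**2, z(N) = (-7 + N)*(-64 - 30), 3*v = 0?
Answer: 557767487/12177 ≈ 45805.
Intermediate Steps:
v = 0 (v = (1/3)*0 = 0)
z(N) = 658 - 94*N (z(N) = (-7 + N)*(-94) = 658 - 94*N)
r(k) = 0 (r(k) = ((4 + k)*0)*k**2 = 0*k**2 = 0)
G = 2/12177 (G = 2/(-7 + (12184 + 0)) = 2/(-7 + 12184) = 2/12177 ≈ 0.00016424)
(z(-155) + G) - 1*(-30577) = ((658 - 94*(-155)) + 2/12177) - 1*(-30577) = ((658 + 14570) + 2/12177) + 30577 = (15228 + 2/12177) + 30577 = 185431358/12177 + 30577 = 557767487/12177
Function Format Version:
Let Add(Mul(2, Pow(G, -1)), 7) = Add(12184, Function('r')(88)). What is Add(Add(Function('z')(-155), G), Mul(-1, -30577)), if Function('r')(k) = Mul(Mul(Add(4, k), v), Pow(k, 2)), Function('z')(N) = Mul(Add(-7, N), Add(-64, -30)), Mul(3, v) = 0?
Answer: Rational(557767487, 12177) ≈ 45805.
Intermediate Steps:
v = 0 (v = Mul(Rational(1, 3), 0) = 0)
Function('z')(N) = Add(658, Mul(-94, N)) (Function('z')(N) = Mul(Add(-7, N), -94) = Add(658, Mul(-94, N)))
Function('r')(k) = 0 (Function('r')(k) = Mul(Mul(Add(4, k), 0), Pow(k, 2)) = Mul(0, Pow(k, 2)) = 0)
G = Rational(2, 12177) (G = Mul(2, Pow(Add(-7, Add(12184, 0)), -1)) = Mul(2, Pow(Add(-7, 12184), -1)) = Mul(2, Pow(12177, -1)) = Mul(2, Rational(1, 12177)) = Rational(2, 12177) ≈ 0.00016424)
Add(Add(Function('z')(-155), G), Mul(-1, -30577)) = Add(Add(Add(658, Mul(-94, -155)), Rational(2, 12177)), Mul(-1, -30577)) = Add(Add(Add(658, 14570), Rational(2, 12177)), 30577) = Add(Add(15228, Rational(2, 12177)), 30577) = Add(Rational(185431358, 12177), 30577) = Rational(557767487, 12177)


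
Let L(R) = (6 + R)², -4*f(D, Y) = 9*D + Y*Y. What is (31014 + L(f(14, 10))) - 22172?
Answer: 45569/4 ≈ 11392.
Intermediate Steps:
f(D, Y) = -9*D/4 - Y²/4 (f(D, Y) = -(9*D + Y*Y)/4 = -(9*D + Y²)/4 = -(Y² + 9*D)/4 = -9*D/4 - Y²/4)
(31014 + L(f(14, 10))) - 22172 = (31014 + (6 + (-9/4*14 - ¼*10²))²) - 22172 = (31014 + (6 + (-63/2 - ¼*100))²) - 22172 = (31014 + (6 + (-63/2 - 25))²) - 22172 = (31014 + (6 - 113/2)²) - 22172 = (31014 + (-101/2)²) - 22172 = (31014 + 10201/4) - 22172 = 134257/4 - 22172 = 45569/4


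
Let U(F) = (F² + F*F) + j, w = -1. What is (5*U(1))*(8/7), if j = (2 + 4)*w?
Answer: -160/7 ≈ -22.857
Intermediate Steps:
j = -6 (j = (2 + 4)*(-1) = 6*(-1) = -6)
U(F) = -6 + 2*F² (U(F) = (F² + F*F) - 6 = (F² + F²) - 6 = 2*F² - 6 = -6 + 2*F²)
(5*U(1))*(8/7) = (5*(-6 + 2*1²))*(8/7) = (5*(-6 + 2*1))*(8*(⅐)) = (5*(-6 + 2))*(8/7) = (5*(-4))*(8/7) = -20*8/7 = -160/7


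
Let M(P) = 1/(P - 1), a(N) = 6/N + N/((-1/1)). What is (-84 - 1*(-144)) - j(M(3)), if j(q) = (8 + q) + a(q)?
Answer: 40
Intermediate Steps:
a(N) = -N + 6/N (a(N) = 6/N + N/((-1*1)) = 6/N + N/(-1) = 6/N + N*(-1) = 6/N - N = -N + 6/N)
M(P) = 1/(-1 + P)
j(q) = 8 + 6/q (j(q) = (8 + q) + (-q + 6/q) = 8 + 6/q)
(-84 - 1*(-144)) - j(M(3)) = (-84 - 1*(-144)) - (8 + 6/(1/(-1 + 3))) = (-84 + 144) - (8 + 6/(1/2)) = 60 - (8 + 6/(½)) = 60 - (8 + 6*2) = 60 - (8 + 12) = 60 - 1*20 = 60 - 20 = 40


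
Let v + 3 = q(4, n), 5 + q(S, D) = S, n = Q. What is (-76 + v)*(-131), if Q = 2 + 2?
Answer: 10480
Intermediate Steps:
Q = 4
n = 4
q(S, D) = -5 + S
v = -4 (v = -3 + (-5 + 4) = -3 - 1 = -4)
(-76 + v)*(-131) = (-76 - 4)*(-131) = -80*(-131) = 10480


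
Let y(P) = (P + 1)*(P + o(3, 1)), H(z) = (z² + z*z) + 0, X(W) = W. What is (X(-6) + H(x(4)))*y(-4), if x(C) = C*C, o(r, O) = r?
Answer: 1518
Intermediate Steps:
x(C) = C²
H(z) = 2*z² (H(z) = (z² + z²) + 0 = 2*z² + 0 = 2*z²)
y(P) = (1 + P)*(3 + P) (y(P) = (P + 1)*(P + 3) = (1 + P)*(3 + P))
(X(-6) + H(x(4)))*y(-4) = (-6 + 2*(4²)²)*(3 + (-4)² + 4*(-4)) = (-6 + 2*16²)*(3 + 16 - 16) = (-6 + 2*256)*3 = (-6 + 512)*3 = 506*3 = 1518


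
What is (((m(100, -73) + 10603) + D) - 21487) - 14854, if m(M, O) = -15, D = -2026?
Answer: -27779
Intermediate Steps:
(((m(100, -73) + 10603) + D) - 21487) - 14854 = (((-15 + 10603) - 2026) - 21487) - 14854 = ((10588 - 2026) - 21487) - 14854 = (8562 - 21487) - 14854 = -12925 - 14854 = -27779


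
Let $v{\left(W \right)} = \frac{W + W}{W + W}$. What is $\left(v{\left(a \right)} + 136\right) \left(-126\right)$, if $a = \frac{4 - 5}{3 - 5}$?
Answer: $-17262$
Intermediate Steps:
$a = \frac{1}{2}$ ($a = - \frac{1}{-2} = \left(-1\right) \left(- \frac{1}{2}\right) = \frac{1}{2} \approx 0.5$)
$v{\left(W \right)} = 1$ ($v{\left(W \right)} = \frac{2 W}{2 W} = 2 W \frac{1}{2 W} = 1$)
$\left(v{\left(a \right)} + 136\right) \left(-126\right) = \left(1 + 136\right) \left(-126\right) = 137 \left(-126\right) = -17262$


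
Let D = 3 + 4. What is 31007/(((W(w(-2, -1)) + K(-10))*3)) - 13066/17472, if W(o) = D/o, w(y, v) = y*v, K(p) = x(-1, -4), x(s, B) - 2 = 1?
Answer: 4628201/2912 ≈ 1589.4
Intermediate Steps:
x(s, B) = 3 (x(s, B) = 2 + 1 = 3)
K(p) = 3
w(y, v) = v*y
D = 7
W(o) = 7/o
31007/(((W(w(-2, -1)) + K(-10))*3)) - 13066/17472 = 31007/(((7/((-1*(-2))) + 3)*3)) - 13066/17472 = 31007/(((7/2 + 3)*3)) - 13066*1/17472 = 31007/(((7*(½) + 3)*3)) - 6533/8736 = 31007/(((7/2 + 3)*3)) - 6533/8736 = 31007/(((13/2)*3)) - 6533/8736 = 31007/(39/2) - 6533/8736 = 31007*(2/39) - 6533/8736 = 62014/39 - 6533/8736 = 4628201/2912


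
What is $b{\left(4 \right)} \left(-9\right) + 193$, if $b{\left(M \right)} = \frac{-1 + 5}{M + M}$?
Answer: $\frac{377}{2} \approx 188.5$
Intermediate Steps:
$b{\left(M \right)} = \frac{2}{M}$ ($b{\left(M \right)} = \frac{4}{2 M} = 4 \frac{1}{2 M} = \frac{2}{M}$)
$b{\left(4 \right)} \left(-9\right) + 193 = \frac{2}{4} \left(-9\right) + 193 = 2 \cdot \frac{1}{4} \left(-9\right) + 193 = \frac{1}{2} \left(-9\right) + 193 = - \frac{9}{2} + 193 = \frac{377}{2}$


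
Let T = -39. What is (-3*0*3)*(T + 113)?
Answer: 0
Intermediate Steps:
(-3*0*3)*(T + 113) = (-3*0*3)*(-39 + 113) = (0*3)*74 = 0*74 = 0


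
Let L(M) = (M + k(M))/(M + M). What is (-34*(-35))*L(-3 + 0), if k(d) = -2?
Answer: 2975/3 ≈ 991.67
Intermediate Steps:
L(M) = (-2 + M)/(2*M) (L(M) = (M - 2)/(M + M) = (-2 + M)/((2*M)) = (-2 + M)*(1/(2*M)) = (-2 + M)/(2*M))
(-34*(-35))*L(-3 + 0) = (-34*(-35))*((-2 + (-3 + 0))/(2*(-3 + 0))) = 1190*((½)*(-2 - 3)/(-3)) = 1190*((½)*(-⅓)*(-5)) = 1190*(⅚) = 2975/3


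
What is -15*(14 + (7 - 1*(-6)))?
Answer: -405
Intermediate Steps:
-15*(14 + (7 - 1*(-6))) = -15*(14 + (7 + 6)) = -15*(14 + 13) = -15*27 = -405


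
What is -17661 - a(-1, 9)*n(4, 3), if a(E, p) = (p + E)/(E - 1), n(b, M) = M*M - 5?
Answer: -17645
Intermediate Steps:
n(b, M) = -5 + M**2 (n(b, M) = M**2 - 5 = -5 + M**2)
a(E, p) = (E + p)/(-1 + E)
-17661 - a(-1, 9)*n(4, 3) = -17661 - (-1 + 9)/(-1 - 1)*(-5 + 3**2) = -17661 - 8/(-2)*(-5 + 9) = -17661 - (-1/2*8)*4 = -17661 - (-4)*4 = -17661 - 1*(-16) = -17661 + 16 = -17645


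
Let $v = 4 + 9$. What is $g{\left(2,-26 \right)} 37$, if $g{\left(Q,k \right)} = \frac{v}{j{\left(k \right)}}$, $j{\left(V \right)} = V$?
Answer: $- \frac{37}{2} \approx -18.5$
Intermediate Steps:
$v = 13$
$g{\left(Q,k \right)} = \frac{13}{k}$
$g{\left(2,-26 \right)} 37 = \frac{13}{-26} \cdot 37 = 13 \left(- \frac{1}{26}\right) 37 = \left(- \frac{1}{2}\right) 37 = - \frac{37}{2}$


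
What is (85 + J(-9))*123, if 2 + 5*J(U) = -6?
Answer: 51291/5 ≈ 10258.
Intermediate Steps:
J(U) = -8/5 (J(U) = -2/5 + (1/5)*(-6) = -2/5 - 6/5 = -8/5)
(85 + J(-9))*123 = (85 - 8/5)*123 = (417/5)*123 = 51291/5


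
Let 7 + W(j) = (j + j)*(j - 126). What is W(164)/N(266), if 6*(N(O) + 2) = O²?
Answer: 37371/35372 ≈ 1.0565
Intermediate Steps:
W(j) = -7 + 2*j*(-126 + j) (W(j) = -7 + (j + j)*(j - 126) = -7 + (2*j)*(-126 + j) = -7 + 2*j*(-126 + j))
N(O) = -2 + O²/6
W(164)/N(266) = (-7 - 252*164 + 2*164²)/(-2 + (⅙)*266²) = (-7 - 41328 + 2*26896)/(-2 + (⅙)*70756) = (-7 - 41328 + 53792)/(-2 + 35378/3) = 12457/(35372/3) = 12457*(3/35372) = 37371/35372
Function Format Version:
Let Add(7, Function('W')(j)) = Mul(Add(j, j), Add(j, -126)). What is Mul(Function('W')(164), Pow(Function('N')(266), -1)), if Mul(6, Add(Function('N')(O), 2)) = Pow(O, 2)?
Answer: Rational(37371, 35372) ≈ 1.0565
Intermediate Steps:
Function('W')(j) = Add(-7, Mul(2, j, Add(-126, j))) (Function('W')(j) = Add(-7, Mul(Add(j, j), Add(j, -126))) = Add(-7, Mul(Mul(2, j), Add(-126, j))) = Add(-7, Mul(2, j, Add(-126, j))))
Function('N')(O) = Add(-2, Mul(Rational(1, 6), Pow(O, 2)))
Mul(Function('W')(164), Pow(Function('N')(266), -1)) = Mul(Add(-7, Mul(-252, 164), Mul(2, Pow(164, 2))), Pow(Add(-2, Mul(Rational(1, 6), Pow(266, 2))), -1)) = Mul(Add(-7, -41328, Mul(2, 26896)), Pow(Add(-2, Mul(Rational(1, 6), 70756)), -1)) = Mul(Add(-7, -41328, 53792), Pow(Add(-2, Rational(35378, 3)), -1)) = Mul(12457, Pow(Rational(35372, 3), -1)) = Mul(12457, Rational(3, 35372)) = Rational(37371, 35372)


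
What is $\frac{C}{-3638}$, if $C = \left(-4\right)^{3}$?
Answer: $\frac{32}{1819} \approx 0.017592$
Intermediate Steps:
$C = -64$
$\frac{C}{-3638} = - \frac{64}{-3638} = \left(-64\right) \left(- \frac{1}{3638}\right) = \frac{32}{1819}$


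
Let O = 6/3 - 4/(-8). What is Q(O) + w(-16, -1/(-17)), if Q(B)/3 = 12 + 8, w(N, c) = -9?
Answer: 51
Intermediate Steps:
O = 5/2 (O = 6*(1/3) - 4*(-1/8) = 2 + 1/2 = 5/2 ≈ 2.5000)
Q(B) = 60 (Q(B) = 3*(12 + 8) = 3*20 = 60)
Q(O) + w(-16, -1/(-17)) = 60 - 9 = 51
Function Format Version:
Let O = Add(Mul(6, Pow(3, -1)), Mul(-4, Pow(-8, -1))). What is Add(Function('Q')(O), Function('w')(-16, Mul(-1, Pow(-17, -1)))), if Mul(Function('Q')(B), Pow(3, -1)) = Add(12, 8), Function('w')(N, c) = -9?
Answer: 51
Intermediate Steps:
O = Rational(5, 2) (O = Add(Mul(6, Rational(1, 3)), Mul(-4, Rational(-1, 8))) = Add(2, Rational(1, 2)) = Rational(5, 2) ≈ 2.5000)
Function('Q')(B) = 60 (Function('Q')(B) = Mul(3, Add(12, 8)) = Mul(3, 20) = 60)
Add(Function('Q')(O), Function('w')(-16, Mul(-1, Pow(-17, -1)))) = Add(60, -9) = 51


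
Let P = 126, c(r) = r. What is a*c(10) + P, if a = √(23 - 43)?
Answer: 126 + 20*I*√5 ≈ 126.0 + 44.721*I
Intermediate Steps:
a = 2*I*√5 (a = √(-20) = 2*I*√5 ≈ 4.4721*I)
a*c(10) + P = (2*I*√5)*10 + 126 = 20*I*√5 + 126 = 126 + 20*I*√5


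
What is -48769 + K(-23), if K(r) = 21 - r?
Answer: -48725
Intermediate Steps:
-48769 + K(-23) = -48769 + (21 - 1*(-23)) = -48769 + (21 + 23) = -48769 + 44 = -48725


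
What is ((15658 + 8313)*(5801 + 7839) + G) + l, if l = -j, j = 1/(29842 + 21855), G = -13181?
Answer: 16902399236522/51697 ≈ 3.2695e+8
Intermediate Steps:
j = 1/51697 ≈ 1.9343e-5
l = -1/51697 (l = -1*1/51697 = -1/51697 ≈ -1.9343e-5)
((15658 + 8313)*(5801 + 7839) + G) + l = ((15658 + 8313)*(5801 + 7839) - 13181) - 1/51697 = (23971*13640 - 13181) - 1/51697 = (326964440 - 13181) - 1/51697 = 326951259 - 1/51697 = 16902399236522/51697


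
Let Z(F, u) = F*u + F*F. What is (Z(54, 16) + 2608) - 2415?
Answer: 3973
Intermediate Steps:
Z(F, u) = F² + F*u (Z(F, u) = F*u + F² = F² + F*u)
(Z(54, 16) + 2608) - 2415 = (54*(54 + 16) + 2608) - 2415 = (54*70 + 2608) - 2415 = (3780 + 2608) - 2415 = 6388 - 2415 = 3973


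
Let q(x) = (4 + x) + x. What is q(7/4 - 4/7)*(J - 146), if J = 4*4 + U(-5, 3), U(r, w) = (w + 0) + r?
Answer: -5874/7 ≈ -839.14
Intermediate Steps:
U(r, w) = r + w (U(r, w) = w + r = r + w)
J = 14 (J = 4*4 + (-5 + 3) = 16 - 2 = 14)
q(x) = 4 + 2*x
q(7/4 - 4/7)*(J - 146) = (4 + 2*(7/4 - 4/7))*(14 - 146) = (4 + 2*(7*(1/4) - 4*1/7))*(-132) = (4 + 2*(7/4 - 4/7))*(-132) = (4 + 2*(33/28))*(-132) = (4 + 33/14)*(-132) = (89/14)*(-132) = -5874/7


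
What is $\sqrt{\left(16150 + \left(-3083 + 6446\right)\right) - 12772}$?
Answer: $3 \sqrt{749} \approx 82.104$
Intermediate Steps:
$\sqrt{\left(16150 + \left(-3083 + 6446\right)\right) - 12772} = \sqrt{\left(16150 + 3363\right) - 12772} = \sqrt{19513 - 12772} = \sqrt{6741} = 3 \sqrt{749}$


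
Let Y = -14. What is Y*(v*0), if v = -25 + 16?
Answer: 0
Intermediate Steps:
v = -9
Y*(v*0) = -(-126)*0 = -14*0 = 0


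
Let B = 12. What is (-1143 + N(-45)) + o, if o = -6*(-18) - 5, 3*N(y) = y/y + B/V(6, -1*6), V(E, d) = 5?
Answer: -15583/15 ≈ -1038.9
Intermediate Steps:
N(y) = 17/15 (N(y) = (y/y + 12/5)/3 = (1 + 12*(⅕))/3 = (1 + 12/5)/3 = (⅓)*(17/5) = 17/15)
o = 103 (o = 108 - 5 = 103)
(-1143 + N(-45)) + o = (-1143 + 17/15) + 103 = -17128/15 + 103 = -15583/15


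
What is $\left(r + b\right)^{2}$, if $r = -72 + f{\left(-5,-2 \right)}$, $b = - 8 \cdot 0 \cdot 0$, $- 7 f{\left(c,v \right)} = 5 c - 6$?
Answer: $\frac{223729}{49} \approx 4565.9$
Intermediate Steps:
$f{\left(c,v \right)} = \frac{6}{7} - \frac{5 c}{7}$ ($f{\left(c,v \right)} = - \frac{5 c - 6}{7} = - \frac{-6 + 5 c}{7} = \frac{6}{7} - \frac{5 c}{7}$)
$b = 0$ ($b = \left(-8\right) 0 = 0$)
$r = - \frac{473}{7}$ ($r = -72 + \left(\frac{6}{7} - - \frac{25}{7}\right) = -72 + \left(\frac{6}{7} + \frac{25}{7}\right) = -72 + \frac{31}{7} = - \frac{473}{7} \approx -67.571$)
$\left(r + b\right)^{2} = \left(- \frac{473}{7} + 0\right)^{2} = \left(- \frac{473}{7}\right)^{2} = \frac{223729}{49}$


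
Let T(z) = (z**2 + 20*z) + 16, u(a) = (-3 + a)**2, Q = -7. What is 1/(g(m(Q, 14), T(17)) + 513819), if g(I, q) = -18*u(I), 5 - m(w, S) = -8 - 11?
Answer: 1/505881 ≈ 1.9768e-6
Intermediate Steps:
m(w, S) = 24 (m(w, S) = 5 - (-8 - 11) = 5 - 1*(-19) = 5 + 19 = 24)
T(z) = 16 + z**2 + 20*z
g(I, q) = -18*(-3 + I)**2
1/(g(m(Q, 14), T(17)) + 513819) = 1/(-18*(-3 + 24)**2 + 513819) = 1/(-18*21**2 + 513819) = 1/(-18*441 + 513819) = 1/(-7938 + 513819) = 1/505881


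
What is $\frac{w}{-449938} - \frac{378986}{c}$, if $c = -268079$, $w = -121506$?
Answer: $\frac{101546704921}{60309464551} \approx 1.6838$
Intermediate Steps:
$\frac{w}{-449938} - \frac{378986}{c} = - \frac{121506}{-449938} - \frac{378986}{-268079} = \left(-121506\right) \left(- \frac{1}{449938}\right) - - \frac{378986}{268079} = \frac{60753}{224969} + \frac{378986}{268079} = \frac{101546704921}{60309464551}$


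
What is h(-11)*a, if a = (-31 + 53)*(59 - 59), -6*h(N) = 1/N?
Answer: 0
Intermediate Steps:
h(N) = -1/(6*N)
a = 0 (a = 22*0 = 0)
h(-11)*a = -⅙/(-11)*0 = -⅙*(-1/11)*0 = (1/66)*0 = 0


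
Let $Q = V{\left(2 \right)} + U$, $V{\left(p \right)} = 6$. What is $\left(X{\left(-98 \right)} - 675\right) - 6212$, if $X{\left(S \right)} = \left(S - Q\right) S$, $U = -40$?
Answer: $-615$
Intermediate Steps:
$Q = -34$ ($Q = 6 - 40 = -34$)
$X{\left(S \right)} = S \left(34 + S\right)$ ($X{\left(S \right)} = \left(S - -34\right) S = \left(S + 34\right) S = \left(34 + S\right) S = S \left(34 + S\right)$)
$\left(X{\left(-98 \right)} - 675\right) - 6212 = \left(- 98 \left(34 - 98\right) - 675\right) - 6212 = \left(\left(-98\right) \left(-64\right) - 675\right) - 6212 = \left(6272 - 675\right) - 6212 = 5597 - 6212 = -615$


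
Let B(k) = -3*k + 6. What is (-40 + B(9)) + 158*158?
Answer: 24903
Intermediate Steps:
B(k) = 6 - 3*k
(-40 + B(9)) + 158*158 = (-40 + (6 - 3*9)) + 158*158 = (-40 + (6 - 27)) + 24964 = (-40 - 21) + 24964 = -61 + 24964 = 24903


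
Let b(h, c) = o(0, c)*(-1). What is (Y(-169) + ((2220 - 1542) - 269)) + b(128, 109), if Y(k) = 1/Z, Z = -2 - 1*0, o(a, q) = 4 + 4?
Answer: 801/2 ≈ 400.50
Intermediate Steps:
o(a, q) = 8
Z = -2 (Z = -2 + 0 = -2)
b(h, c) = -8 (b(h, c) = 8*(-1) = -8)
Y(k) = -½ (Y(k) = 1/(-2) = -½)
(Y(-169) + ((2220 - 1542) - 269)) + b(128, 109) = (-½ + ((2220 - 1542) - 269)) - 8 = (-½ + (678 - 269)) - 8 = (-½ + 409) - 8 = 817/2 - 8 = 801/2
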